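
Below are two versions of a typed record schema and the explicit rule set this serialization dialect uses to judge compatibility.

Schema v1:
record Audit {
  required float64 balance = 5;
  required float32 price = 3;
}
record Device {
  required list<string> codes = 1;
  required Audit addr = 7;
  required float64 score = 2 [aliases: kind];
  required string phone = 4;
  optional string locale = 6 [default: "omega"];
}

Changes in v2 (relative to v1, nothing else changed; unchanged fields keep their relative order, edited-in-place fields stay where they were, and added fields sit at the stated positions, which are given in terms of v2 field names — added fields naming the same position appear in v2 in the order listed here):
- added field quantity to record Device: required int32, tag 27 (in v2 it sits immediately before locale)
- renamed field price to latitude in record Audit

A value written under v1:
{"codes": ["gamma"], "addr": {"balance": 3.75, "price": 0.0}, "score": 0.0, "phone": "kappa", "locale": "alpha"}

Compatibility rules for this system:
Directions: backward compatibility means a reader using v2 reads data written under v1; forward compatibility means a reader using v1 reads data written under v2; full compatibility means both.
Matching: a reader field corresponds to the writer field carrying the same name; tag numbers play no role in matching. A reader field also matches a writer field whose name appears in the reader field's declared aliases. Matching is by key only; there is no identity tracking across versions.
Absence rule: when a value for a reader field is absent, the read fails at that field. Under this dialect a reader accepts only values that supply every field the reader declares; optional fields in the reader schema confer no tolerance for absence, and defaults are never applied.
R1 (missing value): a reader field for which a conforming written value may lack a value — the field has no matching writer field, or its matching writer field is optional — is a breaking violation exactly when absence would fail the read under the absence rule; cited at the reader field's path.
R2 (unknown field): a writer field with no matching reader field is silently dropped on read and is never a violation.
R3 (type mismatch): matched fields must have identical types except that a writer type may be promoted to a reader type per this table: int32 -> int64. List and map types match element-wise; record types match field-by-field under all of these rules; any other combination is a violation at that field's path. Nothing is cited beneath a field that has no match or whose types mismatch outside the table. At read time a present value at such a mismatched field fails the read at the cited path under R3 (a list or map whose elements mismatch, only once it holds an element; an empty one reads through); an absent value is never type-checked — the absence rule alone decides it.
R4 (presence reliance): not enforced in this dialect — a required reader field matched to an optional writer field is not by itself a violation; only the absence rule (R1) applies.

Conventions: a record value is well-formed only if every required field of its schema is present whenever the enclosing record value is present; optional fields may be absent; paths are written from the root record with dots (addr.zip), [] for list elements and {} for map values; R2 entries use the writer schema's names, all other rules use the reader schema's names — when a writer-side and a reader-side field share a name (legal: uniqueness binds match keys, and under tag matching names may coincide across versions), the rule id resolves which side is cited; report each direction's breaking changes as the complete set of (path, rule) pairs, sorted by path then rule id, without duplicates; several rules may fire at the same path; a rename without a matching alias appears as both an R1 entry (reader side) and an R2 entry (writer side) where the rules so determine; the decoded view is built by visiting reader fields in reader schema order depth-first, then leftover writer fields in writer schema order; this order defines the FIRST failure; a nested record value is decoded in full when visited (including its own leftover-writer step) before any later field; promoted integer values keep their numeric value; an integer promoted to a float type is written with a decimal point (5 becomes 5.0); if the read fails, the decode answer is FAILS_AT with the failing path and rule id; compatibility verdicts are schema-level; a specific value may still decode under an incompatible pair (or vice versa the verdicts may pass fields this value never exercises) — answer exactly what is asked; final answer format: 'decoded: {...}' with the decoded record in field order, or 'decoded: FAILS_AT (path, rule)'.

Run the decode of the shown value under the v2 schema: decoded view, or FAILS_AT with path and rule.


decoded: FAILS_AT (addr.latitude, R1)

the writer's type comes first in each Device pair
migrating the Device value to v2:
  codes := ["gamma"]
  addr.balance := 3.75
  read fails at addr.latitude under R1 (no fill)
  => FAILS_AT (addr.latitude, R1)
checking off the Device differences that do not matter here:
  added field quantity to record Device: required int32, tag 27 (in v2 it sits immediately before locale) -> a verdict-level change on Device — the shown value reads the same


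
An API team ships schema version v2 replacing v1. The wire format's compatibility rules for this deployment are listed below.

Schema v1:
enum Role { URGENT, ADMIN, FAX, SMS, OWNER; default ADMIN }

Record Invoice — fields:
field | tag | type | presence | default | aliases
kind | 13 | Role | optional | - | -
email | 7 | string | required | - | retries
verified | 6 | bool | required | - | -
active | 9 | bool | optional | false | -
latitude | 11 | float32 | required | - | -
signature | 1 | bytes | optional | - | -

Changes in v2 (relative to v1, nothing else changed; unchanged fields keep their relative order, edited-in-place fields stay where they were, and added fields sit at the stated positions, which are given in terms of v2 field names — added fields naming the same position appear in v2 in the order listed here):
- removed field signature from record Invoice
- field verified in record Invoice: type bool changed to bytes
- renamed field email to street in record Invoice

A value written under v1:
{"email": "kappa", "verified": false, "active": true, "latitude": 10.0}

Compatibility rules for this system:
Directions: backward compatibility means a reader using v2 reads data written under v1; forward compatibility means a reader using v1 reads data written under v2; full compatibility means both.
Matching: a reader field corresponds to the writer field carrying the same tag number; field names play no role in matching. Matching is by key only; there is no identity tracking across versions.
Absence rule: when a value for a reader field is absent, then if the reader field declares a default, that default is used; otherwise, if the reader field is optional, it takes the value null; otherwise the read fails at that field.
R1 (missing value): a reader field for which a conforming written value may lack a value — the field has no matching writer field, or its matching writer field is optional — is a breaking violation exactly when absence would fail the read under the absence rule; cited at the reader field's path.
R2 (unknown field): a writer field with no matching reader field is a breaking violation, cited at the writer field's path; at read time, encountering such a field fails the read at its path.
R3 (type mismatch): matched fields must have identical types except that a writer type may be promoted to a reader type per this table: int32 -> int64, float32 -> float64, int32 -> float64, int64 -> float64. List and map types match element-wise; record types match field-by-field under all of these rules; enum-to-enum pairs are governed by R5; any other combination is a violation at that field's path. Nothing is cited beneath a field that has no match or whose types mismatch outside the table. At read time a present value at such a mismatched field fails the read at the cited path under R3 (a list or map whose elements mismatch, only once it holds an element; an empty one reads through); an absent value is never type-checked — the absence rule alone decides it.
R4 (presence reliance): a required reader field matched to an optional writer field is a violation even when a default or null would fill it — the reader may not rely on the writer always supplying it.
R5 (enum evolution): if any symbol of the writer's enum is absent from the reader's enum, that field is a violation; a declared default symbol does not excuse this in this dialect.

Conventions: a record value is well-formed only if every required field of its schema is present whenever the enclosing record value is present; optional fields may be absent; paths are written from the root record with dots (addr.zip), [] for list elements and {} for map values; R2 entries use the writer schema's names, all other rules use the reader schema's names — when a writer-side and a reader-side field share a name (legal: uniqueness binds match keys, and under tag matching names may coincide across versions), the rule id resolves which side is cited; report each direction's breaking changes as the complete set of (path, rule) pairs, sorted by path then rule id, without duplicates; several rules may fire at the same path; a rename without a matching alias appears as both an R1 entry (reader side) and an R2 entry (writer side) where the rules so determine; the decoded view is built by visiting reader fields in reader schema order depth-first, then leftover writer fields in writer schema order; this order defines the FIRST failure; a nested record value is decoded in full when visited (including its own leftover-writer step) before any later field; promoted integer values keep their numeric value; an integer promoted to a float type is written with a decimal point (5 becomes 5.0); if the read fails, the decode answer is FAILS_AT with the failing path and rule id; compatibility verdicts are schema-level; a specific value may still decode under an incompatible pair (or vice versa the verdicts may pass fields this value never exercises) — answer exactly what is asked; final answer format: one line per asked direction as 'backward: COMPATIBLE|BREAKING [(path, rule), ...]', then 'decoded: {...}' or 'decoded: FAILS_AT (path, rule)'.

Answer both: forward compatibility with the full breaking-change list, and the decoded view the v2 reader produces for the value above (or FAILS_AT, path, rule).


forward: BREAKING [(verified, R3)]; decoded: FAILS_AT (verified, R3)

arrows below run writer -> reader for Invoice
forward for Invoice (reader v1, writer v2):
  writer optional, Role -> Role: reader kind maps from writer kind
  writer required, string -> string: reader email maps from writer street
  writer required, bytes -> bool: reader verified maps from writer verified
  writer optional, bool -> bool: reader active maps from writer active
  writer required, float32 -> float32: reader latitude maps from writer latitude
  no writer field matches reader signature
  rule R3 violated at verified
  => 1 violation(s): forward is BREAKING for Invoice
migrating the Invoice value to v2:
  kind := null (missing; optional => null)
  street := "kappa" (from writer email)
  read fails at verified under R3
  => FAILS_AT (verified, R3)
remaining Invoice differences; none change what is asked:
  removed field signature from record Invoice -> matters only for Invoice's backward compatibility — outside the asked direction
  renamed field email to street in record Invoice -> fires no rule on Invoice, leaving the asked answer as it is


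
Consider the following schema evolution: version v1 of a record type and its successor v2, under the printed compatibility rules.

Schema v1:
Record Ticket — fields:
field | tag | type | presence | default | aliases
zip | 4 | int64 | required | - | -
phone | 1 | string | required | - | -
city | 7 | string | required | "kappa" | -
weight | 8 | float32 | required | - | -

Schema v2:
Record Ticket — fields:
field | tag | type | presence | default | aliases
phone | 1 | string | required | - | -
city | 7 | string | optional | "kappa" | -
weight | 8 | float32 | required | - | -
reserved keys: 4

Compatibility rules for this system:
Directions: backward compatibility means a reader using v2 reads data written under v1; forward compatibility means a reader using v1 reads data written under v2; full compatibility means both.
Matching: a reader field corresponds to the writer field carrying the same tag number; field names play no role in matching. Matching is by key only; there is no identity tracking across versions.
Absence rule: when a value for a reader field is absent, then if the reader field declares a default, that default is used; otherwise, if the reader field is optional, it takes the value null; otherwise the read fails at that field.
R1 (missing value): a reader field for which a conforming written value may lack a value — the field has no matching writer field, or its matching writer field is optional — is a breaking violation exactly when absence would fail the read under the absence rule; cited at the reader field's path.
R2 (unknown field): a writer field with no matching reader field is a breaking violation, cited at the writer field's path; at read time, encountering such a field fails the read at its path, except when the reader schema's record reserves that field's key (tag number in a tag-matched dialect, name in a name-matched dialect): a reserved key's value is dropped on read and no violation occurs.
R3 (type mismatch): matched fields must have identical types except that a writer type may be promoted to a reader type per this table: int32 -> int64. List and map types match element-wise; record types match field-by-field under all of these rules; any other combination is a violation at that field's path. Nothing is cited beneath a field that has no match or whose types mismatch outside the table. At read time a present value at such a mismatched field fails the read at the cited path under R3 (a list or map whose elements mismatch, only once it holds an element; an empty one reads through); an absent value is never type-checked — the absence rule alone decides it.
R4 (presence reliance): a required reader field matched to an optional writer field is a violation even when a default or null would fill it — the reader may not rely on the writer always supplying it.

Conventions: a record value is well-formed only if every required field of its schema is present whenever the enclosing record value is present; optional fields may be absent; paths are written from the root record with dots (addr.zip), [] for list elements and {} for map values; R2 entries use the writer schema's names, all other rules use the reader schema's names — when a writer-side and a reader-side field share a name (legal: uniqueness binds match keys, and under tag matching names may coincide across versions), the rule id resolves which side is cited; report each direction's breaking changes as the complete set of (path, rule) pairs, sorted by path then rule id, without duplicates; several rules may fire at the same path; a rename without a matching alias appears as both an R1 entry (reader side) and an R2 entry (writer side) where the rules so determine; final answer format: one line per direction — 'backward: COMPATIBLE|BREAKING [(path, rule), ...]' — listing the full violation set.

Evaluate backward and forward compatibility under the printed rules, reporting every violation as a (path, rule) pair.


backward: COMPATIBLE []; forward: BREAKING [(city, R4), (zip, R1)]

each type pair in Ticket: writer, then reader
checking backward for Ticket: reader v2 against writer v1:
  phone: paired with writer phone (string -> string; writer required)
  city: paired with writer city (string -> string; writer required)
  weight: paired with writer weight (float32 -> float32; writer required)
  writer field zip has no reader counterpart
  => backward verdict for Ticket: COMPATIBLE, no violations
checking forward for Ticket: reader v1 against writer v2:
  zip: no writer match
  phone: paired with writer phone (string -> string; writer required)
  city: paired with writer city (string -> string; writer optional)
  weight: paired with writer weight (float32 -> float32; writer required)
  rule R4 violated at city
  rule R1 violated at zip
  => 2 violation(s): forward is BREAKING for Ticket


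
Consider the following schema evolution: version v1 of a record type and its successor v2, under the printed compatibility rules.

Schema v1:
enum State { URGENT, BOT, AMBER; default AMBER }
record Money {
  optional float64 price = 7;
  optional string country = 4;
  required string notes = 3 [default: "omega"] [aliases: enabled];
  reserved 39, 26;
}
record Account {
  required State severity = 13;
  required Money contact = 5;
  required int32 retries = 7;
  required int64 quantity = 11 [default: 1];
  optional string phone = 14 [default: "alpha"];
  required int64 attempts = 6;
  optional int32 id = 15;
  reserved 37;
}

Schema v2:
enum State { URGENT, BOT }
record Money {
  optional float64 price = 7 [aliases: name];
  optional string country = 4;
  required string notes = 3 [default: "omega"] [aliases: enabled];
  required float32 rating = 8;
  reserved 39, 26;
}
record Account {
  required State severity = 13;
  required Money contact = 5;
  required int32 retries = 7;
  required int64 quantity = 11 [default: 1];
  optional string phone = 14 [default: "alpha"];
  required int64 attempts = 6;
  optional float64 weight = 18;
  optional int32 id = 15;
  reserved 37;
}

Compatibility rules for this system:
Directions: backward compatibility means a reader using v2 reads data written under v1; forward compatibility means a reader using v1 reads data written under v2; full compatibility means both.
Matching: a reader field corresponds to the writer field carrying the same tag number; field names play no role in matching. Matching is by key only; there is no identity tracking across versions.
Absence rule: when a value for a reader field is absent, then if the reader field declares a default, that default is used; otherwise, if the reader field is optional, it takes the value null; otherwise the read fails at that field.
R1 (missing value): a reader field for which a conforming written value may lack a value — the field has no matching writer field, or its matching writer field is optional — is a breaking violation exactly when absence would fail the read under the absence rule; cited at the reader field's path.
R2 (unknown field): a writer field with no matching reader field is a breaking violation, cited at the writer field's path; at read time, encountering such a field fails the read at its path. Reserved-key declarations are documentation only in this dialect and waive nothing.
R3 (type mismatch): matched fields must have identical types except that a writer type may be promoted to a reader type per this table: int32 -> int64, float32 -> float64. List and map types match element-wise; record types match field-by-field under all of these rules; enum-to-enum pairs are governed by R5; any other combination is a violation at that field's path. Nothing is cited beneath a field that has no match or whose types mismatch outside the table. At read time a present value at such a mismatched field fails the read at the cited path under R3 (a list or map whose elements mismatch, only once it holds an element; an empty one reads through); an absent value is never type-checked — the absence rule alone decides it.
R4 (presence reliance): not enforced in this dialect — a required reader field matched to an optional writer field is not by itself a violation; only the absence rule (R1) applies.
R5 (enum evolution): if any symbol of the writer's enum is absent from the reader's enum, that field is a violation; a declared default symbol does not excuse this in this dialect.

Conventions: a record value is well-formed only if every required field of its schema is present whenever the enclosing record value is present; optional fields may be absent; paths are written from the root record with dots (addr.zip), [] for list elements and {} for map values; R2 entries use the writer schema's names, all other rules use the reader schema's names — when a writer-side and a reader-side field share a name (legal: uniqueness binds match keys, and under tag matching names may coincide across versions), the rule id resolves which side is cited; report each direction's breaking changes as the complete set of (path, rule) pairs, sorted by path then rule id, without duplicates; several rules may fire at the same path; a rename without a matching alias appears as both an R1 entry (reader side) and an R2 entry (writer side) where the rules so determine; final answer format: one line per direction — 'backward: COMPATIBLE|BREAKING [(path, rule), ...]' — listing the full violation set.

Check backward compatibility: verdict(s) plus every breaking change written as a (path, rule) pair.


backward: BREAKING [(contact.rating, R1), (severity, R5)]

in Account below, arrows point writer -> reader
checking backward for Account: reader v2 against writer v1:
  severity: paired with writer severity (State -> State; writer required)
  contact: paired with writer contact (Money -> Money; writer required)
  retries: paired with writer retries (int32 -> int32; writer required)
  quantity: paired with writer quantity (int64 -> int64; writer required)
  phone: paired with writer phone (string -> string; writer optional)
  attempts: paired with writer attempts (int64 -> int64; writer required)
  weight: no writer-side match
  id: paired with writer id (int32 -> int32; writer optional)
  contact.price: paired with writer contact.price (float64 -> float64; writer optional)
  contact.country: paired with writer contact.country (string -> string; writer optional)
  contact.notes: paired with writer contact.notes (string -> string; writer required)
  contact.rating: no writer-side match
  rule R1 violated at contact.rating
  rule R5 violated at severity
  => backward: BREAKING (2)
the rest of the Account diff is inert for this question:
  added field weight to record Account: optional float64, tag 18 (in v2 it sits immediately before id) -> its effect on Account is confined to the forward direction, not asked


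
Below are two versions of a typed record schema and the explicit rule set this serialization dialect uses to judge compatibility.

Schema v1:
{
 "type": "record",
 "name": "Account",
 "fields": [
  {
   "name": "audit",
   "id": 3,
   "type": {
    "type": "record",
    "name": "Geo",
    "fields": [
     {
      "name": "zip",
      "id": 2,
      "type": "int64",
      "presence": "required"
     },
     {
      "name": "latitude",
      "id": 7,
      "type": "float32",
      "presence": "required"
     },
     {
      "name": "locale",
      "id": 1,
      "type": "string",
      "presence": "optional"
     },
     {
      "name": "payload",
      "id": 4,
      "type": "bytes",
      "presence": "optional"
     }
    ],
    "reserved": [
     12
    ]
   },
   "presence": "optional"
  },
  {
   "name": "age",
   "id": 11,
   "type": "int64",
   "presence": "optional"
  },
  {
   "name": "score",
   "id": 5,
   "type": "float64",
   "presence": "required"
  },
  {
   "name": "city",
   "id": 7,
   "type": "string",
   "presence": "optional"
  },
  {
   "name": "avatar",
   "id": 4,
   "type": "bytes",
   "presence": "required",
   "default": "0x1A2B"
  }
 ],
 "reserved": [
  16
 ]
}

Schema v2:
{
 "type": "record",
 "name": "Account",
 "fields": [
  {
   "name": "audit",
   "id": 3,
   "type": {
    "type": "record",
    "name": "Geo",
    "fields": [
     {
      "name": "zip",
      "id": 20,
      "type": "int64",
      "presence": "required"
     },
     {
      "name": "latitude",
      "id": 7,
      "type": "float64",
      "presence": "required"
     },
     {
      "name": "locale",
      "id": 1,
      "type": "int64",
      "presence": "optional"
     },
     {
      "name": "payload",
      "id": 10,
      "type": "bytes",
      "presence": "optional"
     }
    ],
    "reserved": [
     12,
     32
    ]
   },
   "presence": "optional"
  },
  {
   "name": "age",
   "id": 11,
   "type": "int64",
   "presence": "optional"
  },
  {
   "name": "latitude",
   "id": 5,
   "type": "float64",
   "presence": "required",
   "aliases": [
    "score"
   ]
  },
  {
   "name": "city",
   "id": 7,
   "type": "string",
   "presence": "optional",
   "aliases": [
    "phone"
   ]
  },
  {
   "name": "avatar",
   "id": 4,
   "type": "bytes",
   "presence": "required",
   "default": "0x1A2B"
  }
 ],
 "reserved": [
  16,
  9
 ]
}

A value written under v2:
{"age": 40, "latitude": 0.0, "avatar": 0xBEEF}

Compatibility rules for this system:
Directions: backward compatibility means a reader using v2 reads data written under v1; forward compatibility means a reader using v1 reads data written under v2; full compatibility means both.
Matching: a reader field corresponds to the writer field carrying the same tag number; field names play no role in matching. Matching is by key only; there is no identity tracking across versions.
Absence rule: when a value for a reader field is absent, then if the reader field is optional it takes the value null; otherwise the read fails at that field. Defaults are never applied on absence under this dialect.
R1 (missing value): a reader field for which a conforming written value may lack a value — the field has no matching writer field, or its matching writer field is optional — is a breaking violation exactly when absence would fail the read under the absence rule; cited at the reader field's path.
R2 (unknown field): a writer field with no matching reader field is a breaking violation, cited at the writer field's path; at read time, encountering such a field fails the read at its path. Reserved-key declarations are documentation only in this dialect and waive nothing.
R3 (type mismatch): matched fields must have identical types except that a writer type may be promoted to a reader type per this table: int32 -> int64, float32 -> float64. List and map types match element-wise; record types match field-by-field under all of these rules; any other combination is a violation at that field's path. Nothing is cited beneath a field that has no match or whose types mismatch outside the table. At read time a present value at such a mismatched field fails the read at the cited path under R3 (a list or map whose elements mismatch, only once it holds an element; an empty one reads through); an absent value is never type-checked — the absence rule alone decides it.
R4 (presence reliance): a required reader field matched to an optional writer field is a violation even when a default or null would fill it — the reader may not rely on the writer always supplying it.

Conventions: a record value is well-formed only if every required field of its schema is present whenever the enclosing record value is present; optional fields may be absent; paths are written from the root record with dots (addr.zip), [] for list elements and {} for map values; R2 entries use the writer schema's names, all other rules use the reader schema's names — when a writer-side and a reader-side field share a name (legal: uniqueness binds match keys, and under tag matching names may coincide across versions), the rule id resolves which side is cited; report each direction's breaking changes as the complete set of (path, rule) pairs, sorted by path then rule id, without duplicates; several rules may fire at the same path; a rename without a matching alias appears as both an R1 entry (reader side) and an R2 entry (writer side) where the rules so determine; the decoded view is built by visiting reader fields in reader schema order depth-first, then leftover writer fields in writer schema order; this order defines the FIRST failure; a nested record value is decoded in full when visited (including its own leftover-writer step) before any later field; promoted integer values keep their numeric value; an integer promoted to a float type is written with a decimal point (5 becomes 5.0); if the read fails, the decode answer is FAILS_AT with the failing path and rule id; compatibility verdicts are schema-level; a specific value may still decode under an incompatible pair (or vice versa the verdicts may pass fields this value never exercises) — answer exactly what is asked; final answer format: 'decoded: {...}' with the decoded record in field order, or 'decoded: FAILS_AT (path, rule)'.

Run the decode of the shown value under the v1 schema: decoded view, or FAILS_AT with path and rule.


decoded: {"audit": null, "age": 40, "score": 0.0, "city": null, "avatar": 0xBEEF}

arrows below run writer -> reader for Account
decoding the Account value with the v1 reader:
  audit := null (absent, optional -> null)
  age := 40
  score := 0.0 (from writer latitude)
  city := null (absent, optional -> null)
  avatar := 0xBEEF
  => decoded: {"audit": null, "age": 40, "score": 0.0, "city": null, "avatar": 0xBEEF}
diffs on Account not affecting the asked answer:
  field payload in record Geo: tag 4 changed to 10 -> changes Account's schema-level verdicts only — the decode of this value is the same
  field latitude in record Geo: type float32 changed to float64 -> changes Account's schema-level verdicts only — the decode of this value is the same
  field zip in record Geo: tag 2 changed to 20 -> changes Account's schema-level verdicts only — the decode of this value is the same
  renamed field score to latitude in record Account (alias score declared on the renamed field) -> no rule fires on it and the decoded Account view is identical with or without it
  field locale in record Geo: type string changed to int64 -> changes Account's schema-level verdicts only — the decode of this value is the same


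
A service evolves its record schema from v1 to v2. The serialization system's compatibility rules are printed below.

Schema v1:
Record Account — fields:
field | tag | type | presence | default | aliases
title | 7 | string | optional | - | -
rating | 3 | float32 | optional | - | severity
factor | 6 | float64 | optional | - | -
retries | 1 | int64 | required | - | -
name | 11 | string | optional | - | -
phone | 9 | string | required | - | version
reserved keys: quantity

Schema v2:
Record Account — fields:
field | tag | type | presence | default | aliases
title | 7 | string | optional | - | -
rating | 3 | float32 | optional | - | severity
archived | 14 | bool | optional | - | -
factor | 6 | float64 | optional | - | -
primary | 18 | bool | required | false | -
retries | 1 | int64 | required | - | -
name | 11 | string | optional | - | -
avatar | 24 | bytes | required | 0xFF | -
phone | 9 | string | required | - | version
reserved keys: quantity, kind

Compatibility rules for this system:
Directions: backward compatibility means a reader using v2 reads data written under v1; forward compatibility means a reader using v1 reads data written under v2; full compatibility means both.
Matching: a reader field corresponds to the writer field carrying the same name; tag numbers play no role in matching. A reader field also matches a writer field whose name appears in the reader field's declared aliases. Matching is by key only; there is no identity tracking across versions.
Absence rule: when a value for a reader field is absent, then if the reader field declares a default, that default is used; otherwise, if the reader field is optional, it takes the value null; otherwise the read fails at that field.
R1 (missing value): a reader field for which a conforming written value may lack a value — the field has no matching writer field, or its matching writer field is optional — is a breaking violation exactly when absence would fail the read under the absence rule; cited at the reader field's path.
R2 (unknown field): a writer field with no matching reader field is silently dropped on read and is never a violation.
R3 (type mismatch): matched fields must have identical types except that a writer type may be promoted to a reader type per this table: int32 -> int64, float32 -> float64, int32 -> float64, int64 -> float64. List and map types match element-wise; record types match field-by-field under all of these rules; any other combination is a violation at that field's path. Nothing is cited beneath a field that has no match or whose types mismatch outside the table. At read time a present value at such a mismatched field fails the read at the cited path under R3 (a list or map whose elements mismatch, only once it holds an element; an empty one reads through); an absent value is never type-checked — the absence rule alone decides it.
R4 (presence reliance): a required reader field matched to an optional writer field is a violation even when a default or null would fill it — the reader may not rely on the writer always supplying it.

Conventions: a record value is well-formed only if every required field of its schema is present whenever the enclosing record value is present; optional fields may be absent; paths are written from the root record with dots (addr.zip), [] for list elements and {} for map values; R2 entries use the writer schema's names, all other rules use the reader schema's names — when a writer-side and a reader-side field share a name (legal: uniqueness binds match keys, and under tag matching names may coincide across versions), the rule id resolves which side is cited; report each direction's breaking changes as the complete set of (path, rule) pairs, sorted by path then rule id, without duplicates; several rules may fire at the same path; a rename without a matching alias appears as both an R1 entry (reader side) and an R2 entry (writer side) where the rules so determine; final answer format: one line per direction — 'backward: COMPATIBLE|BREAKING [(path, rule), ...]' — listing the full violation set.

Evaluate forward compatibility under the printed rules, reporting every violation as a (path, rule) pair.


forward: COMPATIBLE []

the writer's type comes first in each Account pair
forward analysis of Account with v1 as reader and v2 as writer:
  string -> string, writer optional: title aligns to title
  float32 -> float32, writer optional: rating aligns to rating
  float64 -> float64, writer optional: factor aligns to factor
  int64 -> int64, writer required: retries aligns to retries
  string -> string, writer optional: name aligns to name
  string -> string, writer required: phone aligns to phone
  leftover writer field: archived
  leftover writer field: primary
  leftover writer field: avatar
  => no violations; forward on Account: COMPATIBLE
ruling out the remaining Account differences:
  added field avatar to record Account: required bytes, tag 24, default 0xFF (in v2 it sits immediately before phone) -> inert for the asked Account verdict: nothing fires
  added field primary to record Account: required bool, tag 18, default false (in v2 it sits immediately before retries) -> inert for the asked Account verdict: nothing fires
  added field archived to record Account: optional bool, tag 14 (in v2 it sits immediately before factor) -> inert for the asked Account verdict: nothing fires


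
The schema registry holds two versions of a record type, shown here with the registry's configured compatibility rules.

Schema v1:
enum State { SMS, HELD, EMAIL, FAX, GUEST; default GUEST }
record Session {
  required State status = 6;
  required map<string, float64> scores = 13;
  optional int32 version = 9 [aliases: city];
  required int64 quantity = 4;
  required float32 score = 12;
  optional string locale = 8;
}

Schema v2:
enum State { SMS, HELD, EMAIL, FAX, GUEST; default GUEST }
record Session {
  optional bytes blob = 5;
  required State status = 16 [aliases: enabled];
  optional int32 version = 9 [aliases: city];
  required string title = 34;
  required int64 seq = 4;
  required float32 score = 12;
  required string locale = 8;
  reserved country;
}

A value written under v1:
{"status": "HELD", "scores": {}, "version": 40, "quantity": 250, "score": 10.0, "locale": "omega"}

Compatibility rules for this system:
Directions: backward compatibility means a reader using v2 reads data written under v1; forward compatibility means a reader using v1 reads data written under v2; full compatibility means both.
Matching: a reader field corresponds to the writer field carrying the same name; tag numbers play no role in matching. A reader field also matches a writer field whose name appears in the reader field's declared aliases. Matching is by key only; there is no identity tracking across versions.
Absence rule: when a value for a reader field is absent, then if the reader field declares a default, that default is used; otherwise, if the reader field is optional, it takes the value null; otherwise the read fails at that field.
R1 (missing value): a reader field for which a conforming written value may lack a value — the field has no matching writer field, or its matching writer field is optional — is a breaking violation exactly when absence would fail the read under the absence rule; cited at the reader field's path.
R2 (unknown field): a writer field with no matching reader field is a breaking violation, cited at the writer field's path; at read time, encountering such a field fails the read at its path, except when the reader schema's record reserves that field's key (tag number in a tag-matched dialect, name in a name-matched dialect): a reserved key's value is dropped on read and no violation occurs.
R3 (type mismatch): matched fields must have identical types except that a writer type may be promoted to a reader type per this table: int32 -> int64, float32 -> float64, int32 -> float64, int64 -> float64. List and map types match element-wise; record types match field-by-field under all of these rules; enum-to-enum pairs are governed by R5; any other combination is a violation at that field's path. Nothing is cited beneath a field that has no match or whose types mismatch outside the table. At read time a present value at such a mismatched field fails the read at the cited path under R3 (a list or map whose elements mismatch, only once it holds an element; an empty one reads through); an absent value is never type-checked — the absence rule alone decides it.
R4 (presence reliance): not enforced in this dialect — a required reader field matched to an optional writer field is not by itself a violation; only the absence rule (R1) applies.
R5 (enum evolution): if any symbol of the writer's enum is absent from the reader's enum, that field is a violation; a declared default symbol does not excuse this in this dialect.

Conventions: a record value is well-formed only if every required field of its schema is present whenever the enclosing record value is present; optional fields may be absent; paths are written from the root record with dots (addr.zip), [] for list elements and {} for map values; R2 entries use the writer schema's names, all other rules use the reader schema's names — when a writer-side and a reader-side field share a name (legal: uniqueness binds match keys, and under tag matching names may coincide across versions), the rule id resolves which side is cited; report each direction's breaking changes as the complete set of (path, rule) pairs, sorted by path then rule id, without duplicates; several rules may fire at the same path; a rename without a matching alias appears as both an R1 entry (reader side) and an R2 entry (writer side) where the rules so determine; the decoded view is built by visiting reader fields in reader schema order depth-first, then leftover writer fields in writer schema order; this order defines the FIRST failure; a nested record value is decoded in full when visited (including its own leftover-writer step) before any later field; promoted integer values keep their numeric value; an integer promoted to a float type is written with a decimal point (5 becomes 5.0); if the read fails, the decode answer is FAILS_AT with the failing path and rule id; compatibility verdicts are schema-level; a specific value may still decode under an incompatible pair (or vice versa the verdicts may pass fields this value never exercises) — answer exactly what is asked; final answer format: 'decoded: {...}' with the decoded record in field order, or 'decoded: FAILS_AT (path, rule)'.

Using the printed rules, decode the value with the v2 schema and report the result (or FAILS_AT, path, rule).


in Session below, arrows point writer -> reader
migrating the Session value to v2:
  blob := null (missing; optional => null)
  status := "HELD"
  version := 40
  read fails at title under R1 (no fill)
  => FAILS_AT (title, R1)
the other Session changes do not affect what is asked:
  field status in record Session: tag 6 changed to 16 -> triggers nothing under the printed rules; the Session answer is the same either way
  field locale in record Session: optional changed to required -> matters for Session compatibility verdicts, not for this value's decode
  removed field scores from record Session -> matters for Session compatibility verdicts, not for this value's decode
  renamed field quantity to seq in record Session -> matters for Session compatibility verdicts, not for this value's decode
  added field blob to record Session: optional bytes, tag 5 (in v2 it sits immediately before status) -> matters for Session compatibility verdicts, not for this value's decode

decoded: FAILS_AT (title, R1)
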